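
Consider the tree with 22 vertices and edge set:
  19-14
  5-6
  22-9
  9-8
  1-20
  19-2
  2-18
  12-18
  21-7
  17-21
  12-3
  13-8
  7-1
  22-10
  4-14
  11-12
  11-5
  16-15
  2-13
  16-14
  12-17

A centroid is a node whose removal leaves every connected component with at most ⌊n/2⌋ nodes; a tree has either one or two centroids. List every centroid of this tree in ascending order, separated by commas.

Delete 2: the remaining components have sizes 11, 5, 5. Max 11 ≤ 11, so 2 is a centroid.
18 is adjacent to 2 and is also a centroid (the largest component after removing it is likewise 11).

2, 18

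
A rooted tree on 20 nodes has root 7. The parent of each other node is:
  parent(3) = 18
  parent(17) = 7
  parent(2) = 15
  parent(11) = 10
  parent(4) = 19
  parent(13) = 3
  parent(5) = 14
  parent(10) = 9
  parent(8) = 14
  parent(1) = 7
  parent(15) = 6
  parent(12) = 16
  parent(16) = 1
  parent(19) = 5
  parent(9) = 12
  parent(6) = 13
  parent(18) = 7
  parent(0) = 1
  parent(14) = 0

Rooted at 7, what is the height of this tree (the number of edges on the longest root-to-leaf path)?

4 sits deepest: 7–1–0–14–5–19–4 — 6 edges from the root.

6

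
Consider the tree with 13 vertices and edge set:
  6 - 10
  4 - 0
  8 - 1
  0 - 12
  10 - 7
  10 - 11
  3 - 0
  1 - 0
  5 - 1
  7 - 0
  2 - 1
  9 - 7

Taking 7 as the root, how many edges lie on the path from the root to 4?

Path from 7 to 4: 7–0–4, which has 2 edges.

2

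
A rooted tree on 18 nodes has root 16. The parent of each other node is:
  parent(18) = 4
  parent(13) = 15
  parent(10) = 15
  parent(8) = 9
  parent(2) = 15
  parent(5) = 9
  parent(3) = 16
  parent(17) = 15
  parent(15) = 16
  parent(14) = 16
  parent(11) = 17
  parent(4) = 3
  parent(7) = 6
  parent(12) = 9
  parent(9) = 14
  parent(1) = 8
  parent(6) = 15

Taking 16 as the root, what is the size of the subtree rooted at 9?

The subtree rooted at 9 contains: 9, 8, 12, 5, 1 — 5 nodes.

5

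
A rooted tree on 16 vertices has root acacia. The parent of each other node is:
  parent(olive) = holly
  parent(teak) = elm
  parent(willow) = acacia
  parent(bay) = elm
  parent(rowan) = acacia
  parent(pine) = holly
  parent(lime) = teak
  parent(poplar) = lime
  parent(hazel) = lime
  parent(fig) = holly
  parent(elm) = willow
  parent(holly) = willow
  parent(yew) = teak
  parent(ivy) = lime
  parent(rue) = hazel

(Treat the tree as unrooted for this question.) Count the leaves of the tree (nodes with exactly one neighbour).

9

Degree-1 nodes: bay, fig, ivy, olive, pine, poplar, rowan, rue, yew — 9 of them.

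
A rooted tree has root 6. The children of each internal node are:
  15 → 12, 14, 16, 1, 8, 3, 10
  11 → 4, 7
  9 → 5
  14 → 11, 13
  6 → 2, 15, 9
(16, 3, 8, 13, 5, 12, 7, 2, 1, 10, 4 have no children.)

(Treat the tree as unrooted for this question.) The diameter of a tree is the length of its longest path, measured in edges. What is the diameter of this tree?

6

A longest path is 7 – 11 – 14 – 15 – 6 – 9 – 5, with 6 edges.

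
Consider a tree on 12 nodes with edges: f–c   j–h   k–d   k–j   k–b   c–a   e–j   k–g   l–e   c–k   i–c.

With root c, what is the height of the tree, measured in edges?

The longest root-to-leaf path is c-k-j-e-l (4 edges).

4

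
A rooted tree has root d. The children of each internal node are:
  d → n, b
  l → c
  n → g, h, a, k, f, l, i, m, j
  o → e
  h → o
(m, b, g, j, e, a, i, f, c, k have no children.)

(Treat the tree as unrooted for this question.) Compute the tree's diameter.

5

Starting from e, a farthest node is c at distance 5.
One longest path: e – o – h – n – l – c.
So the diameter is 5.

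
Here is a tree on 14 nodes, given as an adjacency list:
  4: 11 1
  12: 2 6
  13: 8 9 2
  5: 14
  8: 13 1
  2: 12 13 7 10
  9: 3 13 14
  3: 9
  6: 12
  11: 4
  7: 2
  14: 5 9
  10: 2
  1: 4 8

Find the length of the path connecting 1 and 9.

3

Walking from 1: 1 - 8 - 13 - 9. Length 3.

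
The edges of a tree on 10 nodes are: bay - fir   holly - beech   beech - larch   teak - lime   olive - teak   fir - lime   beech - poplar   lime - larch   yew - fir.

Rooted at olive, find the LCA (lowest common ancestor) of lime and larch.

lime

Path lime→root: lime teak olive; path larch→root: larch lime teak olive.
First common node: lime.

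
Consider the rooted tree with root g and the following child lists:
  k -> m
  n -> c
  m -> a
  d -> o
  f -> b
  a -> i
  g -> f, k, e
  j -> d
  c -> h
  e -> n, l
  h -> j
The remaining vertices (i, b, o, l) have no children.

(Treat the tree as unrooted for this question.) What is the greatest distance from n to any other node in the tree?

The node farthest from n is i, via n – e – g – k – m – a – i — 6 edges.

6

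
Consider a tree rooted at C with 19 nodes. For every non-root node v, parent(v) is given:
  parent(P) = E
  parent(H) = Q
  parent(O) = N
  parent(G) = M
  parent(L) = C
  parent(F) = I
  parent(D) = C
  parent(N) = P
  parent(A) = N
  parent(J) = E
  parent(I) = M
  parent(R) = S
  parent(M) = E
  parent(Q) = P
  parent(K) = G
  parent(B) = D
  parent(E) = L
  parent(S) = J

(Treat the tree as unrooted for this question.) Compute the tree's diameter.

7

BFS from B reaches R last, at distance 7; BFS from R confirms no node is farther.
Path: B – D – C – L – E – J – S – R.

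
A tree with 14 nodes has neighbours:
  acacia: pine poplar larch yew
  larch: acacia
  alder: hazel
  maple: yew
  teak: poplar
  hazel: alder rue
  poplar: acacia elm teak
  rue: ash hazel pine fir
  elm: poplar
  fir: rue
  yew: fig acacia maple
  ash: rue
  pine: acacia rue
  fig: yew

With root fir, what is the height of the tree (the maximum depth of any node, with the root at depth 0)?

5

The longest root-to-leaf path is fir → rue → pine → acacia → poplar → teak (5 edges).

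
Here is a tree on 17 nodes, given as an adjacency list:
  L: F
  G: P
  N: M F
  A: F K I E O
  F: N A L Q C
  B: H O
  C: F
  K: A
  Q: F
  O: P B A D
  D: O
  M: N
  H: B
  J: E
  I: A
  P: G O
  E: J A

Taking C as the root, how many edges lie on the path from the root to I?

3

Climbing from I to the root: I–A–F–C. That's 3 steps.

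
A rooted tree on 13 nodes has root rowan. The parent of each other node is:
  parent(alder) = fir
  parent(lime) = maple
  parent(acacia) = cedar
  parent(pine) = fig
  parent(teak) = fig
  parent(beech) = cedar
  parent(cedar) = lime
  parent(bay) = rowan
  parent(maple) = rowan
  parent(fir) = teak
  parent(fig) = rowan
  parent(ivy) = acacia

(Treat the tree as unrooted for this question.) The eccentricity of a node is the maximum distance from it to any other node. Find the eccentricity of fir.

The node farthest from fir is ivy, via fir–teak–fig–rowan–maple–lime–cedar–acacia–ivy — 8 edges.

8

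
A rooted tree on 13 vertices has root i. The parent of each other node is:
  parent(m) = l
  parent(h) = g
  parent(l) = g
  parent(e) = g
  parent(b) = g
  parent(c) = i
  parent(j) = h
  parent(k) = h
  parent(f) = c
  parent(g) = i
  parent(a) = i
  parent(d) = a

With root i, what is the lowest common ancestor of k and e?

g

Path k→root: k h g i; path e→root: e g i.
First common node: g.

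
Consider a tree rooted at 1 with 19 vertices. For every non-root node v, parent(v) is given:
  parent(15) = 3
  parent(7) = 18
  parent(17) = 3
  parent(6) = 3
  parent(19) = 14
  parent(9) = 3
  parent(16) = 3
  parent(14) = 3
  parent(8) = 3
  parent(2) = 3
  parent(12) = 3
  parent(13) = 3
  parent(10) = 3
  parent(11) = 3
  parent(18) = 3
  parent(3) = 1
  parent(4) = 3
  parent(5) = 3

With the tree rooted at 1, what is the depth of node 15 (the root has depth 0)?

Path from 1 to 15: 1–3–15, which has 2 edges.

2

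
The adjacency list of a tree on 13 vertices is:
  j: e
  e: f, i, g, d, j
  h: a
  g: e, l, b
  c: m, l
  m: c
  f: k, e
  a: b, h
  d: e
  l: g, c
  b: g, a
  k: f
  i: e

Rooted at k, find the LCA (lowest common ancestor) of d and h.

e

d's ancestor chain is d, e, f, k and h's is h, a, b, g, e, f, k; they first meet at e.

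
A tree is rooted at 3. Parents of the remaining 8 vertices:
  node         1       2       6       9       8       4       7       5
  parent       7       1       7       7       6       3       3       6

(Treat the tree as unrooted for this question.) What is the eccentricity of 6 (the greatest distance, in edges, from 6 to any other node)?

Distances from 6 peak at 3, attained at 4 (2 also at distance 3).
6-7-3-4

3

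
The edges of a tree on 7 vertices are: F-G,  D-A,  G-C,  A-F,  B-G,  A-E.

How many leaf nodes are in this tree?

Exactly 4 nodes have a single neighbour: B, C, D, E.

4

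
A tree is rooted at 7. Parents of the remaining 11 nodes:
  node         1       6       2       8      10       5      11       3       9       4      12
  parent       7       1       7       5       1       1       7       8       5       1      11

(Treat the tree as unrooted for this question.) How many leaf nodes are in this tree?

Degree-1 nodes: 2, 3, 4, 6, 9, 10, 12 — 7 of them.

7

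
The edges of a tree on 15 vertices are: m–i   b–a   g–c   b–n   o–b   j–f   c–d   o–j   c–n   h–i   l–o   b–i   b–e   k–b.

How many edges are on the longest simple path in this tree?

6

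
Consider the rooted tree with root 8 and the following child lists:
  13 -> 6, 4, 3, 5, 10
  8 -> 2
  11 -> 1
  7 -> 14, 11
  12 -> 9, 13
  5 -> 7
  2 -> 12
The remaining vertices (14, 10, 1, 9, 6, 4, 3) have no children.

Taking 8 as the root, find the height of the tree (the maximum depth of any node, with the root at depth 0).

7

A deepest node is 1, reached by 8 → 2 → 12 → 13 → 5 → 7 → 11 → 1.
That path has 7 edges, so the height is 7.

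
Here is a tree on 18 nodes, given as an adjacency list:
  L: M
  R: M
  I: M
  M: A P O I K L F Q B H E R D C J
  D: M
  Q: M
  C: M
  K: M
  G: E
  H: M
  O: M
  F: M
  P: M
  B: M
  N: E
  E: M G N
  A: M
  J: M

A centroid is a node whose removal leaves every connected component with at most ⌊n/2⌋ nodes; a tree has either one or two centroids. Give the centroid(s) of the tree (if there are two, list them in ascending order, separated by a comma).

Delete M: the remaining components have sizes 3, 1, 1, 1, 1, 1, 1, 1, 1, 1, 1, 1, 1, 1, 1. Max 3 ≤ 9, so M is a centroid.
Every other node leaves some component of size > 9, so the centroid is unique.

M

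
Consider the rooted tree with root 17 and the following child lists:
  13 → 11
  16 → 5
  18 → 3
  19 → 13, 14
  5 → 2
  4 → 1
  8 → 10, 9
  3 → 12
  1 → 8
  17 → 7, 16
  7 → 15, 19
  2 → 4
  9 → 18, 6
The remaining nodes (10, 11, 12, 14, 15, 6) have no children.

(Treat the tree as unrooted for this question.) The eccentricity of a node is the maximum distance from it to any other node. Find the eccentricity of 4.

The node farthest from 4 is 11, via 4 – 2 – 5 – 16 – 17 – 7 – 19 – 13 – 11 — 8 edges.

8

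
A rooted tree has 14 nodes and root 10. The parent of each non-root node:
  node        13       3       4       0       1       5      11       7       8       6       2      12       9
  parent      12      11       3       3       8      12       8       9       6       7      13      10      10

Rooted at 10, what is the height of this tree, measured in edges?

4 sits deepest: 10–9–7–6–8–11–3–4 — 7 edges from the root.

7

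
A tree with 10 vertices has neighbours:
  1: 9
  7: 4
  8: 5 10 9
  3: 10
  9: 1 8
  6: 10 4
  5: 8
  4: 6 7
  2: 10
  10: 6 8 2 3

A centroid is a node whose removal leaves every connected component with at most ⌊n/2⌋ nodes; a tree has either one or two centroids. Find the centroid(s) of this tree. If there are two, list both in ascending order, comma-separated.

10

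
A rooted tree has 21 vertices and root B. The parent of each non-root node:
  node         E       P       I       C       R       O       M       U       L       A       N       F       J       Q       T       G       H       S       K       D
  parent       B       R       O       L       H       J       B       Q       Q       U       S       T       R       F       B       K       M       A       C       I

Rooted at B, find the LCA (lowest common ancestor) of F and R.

B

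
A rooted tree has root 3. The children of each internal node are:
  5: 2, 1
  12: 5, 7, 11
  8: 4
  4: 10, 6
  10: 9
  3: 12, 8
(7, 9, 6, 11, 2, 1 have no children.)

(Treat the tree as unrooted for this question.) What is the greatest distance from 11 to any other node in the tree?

6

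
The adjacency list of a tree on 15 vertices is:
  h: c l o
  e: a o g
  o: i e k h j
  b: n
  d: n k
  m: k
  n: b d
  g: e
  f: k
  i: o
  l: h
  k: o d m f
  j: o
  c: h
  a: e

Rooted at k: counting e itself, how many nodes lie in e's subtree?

The subtree rooted at e contains: e, a, g — 3 nodes.

3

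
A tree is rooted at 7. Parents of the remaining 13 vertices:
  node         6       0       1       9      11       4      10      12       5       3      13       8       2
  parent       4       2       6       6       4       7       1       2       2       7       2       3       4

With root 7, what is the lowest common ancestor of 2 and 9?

4

2's ancestor chain is 2, 4, 7 and 9's is 9, 6, 4, 7; they first meet at 4.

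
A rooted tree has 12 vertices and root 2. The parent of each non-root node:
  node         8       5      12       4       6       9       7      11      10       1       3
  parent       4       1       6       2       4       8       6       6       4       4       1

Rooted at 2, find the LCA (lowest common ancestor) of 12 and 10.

4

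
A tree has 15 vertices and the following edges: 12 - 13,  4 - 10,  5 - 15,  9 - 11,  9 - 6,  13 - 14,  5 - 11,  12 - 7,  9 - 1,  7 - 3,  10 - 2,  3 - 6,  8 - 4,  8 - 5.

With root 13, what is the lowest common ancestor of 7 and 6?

7

Path 7→root: 7 12 13; path 6→root: 6 3 7 12 13.
First common node: 7.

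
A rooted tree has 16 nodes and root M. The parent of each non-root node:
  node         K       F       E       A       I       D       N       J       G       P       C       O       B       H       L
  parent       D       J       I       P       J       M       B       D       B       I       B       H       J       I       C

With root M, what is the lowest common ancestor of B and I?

J

Ancestors of B (toward the root): B, J, D, M.
Ancestors of I: I, J, D, M.
The deepest node appearing in both lists is J.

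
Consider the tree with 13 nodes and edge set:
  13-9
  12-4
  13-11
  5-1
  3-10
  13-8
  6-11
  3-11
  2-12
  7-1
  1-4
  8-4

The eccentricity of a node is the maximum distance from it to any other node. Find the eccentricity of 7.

The node farthest from 7 is 10, via 7 – 1 – 4 – 8 – 13 – 11 – 3 – 10 — 7 edges.

7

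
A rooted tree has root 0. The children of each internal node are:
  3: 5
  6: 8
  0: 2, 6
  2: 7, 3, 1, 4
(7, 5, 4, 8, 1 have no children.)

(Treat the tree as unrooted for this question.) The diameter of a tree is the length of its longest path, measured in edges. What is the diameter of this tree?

Starting from 8, a farthest node is 5 at distance 5.
One longest path: 8-6-0-2-3-5.
So the diameter is 5.

5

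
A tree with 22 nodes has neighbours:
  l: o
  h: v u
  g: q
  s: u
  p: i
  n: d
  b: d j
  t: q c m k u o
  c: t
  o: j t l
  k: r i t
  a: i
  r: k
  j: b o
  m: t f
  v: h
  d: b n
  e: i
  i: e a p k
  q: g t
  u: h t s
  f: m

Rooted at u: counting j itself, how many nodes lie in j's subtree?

4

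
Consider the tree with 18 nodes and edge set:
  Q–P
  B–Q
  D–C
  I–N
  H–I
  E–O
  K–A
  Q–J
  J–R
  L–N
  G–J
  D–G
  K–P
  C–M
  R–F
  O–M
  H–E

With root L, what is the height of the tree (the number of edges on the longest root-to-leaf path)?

The longest root-to-leaf path is L – N – I – H – E – O – M – C – D – G – J – Q – P – K – A (14 edges).

14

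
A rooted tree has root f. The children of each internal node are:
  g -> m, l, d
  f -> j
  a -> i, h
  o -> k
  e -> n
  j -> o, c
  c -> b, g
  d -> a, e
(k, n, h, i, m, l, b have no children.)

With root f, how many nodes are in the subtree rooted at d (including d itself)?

6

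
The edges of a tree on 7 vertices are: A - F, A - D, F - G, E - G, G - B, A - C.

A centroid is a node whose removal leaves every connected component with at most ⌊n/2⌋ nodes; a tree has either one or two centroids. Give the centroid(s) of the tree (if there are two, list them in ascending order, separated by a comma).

F

Delete F: the remaining components have sizes 3, 3. Max 3 ≤ 3, so F is a centroid.
No neighbour of F does as well, so F is the unique centroid.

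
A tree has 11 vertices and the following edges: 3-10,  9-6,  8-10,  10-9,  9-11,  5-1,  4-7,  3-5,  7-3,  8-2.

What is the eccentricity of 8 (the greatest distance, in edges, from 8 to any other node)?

4

The node farthest from 8 is 1 (4 also at distance 4), via 8–10–3–5–1 — 4 edges.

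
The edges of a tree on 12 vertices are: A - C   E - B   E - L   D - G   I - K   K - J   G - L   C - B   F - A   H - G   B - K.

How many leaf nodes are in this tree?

The leaves are D, F, H, I, J.
That is 5 leaves.

5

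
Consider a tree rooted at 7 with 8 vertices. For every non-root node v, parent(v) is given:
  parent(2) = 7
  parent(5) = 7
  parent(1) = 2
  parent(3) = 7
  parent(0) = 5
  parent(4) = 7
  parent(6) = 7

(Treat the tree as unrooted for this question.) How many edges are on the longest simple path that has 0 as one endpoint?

4

A farthest node from 0 is 1.
The path 0–5–7–2–1 has 4 edges.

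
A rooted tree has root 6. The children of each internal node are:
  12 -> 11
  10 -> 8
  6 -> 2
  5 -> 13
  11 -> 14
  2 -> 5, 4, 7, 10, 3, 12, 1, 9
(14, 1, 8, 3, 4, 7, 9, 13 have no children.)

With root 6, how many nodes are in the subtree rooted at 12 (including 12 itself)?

The subtree rooted at 12 contains: 12, 11, 14 — 3 nodes.

3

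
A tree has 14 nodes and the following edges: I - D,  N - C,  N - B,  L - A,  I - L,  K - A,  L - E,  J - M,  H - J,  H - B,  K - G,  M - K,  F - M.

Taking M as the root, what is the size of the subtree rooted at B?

B's subtree: {B, N, C}, size 3.

3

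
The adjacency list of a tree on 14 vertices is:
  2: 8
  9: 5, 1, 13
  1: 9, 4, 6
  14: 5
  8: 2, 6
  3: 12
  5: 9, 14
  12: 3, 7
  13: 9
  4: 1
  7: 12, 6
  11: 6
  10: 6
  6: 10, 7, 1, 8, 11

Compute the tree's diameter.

Starting from 3, a farthest node is 14 at distance 7.
One longest path: 3-12-7-6-1-9-5-14.
So the diameter is 7.

7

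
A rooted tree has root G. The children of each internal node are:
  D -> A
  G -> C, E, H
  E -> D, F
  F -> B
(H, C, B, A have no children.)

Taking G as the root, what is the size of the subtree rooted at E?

Descendants of E (including itself): E, F, D, B, A. That's 5.

5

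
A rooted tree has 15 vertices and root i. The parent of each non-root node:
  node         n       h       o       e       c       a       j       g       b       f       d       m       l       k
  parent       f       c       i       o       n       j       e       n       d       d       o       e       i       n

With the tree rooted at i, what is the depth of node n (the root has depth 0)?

4

i–o–d–f–n — 4 edges.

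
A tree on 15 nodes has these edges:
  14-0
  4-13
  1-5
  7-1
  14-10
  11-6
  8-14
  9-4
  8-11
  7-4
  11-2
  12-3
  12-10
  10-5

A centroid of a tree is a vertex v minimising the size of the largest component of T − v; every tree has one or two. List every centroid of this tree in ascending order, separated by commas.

If 10 is removed the pieces have sizes 6, 6, 2, all ≤ ⌊15/2⌋ = 7.
No neighbour of 10 does as well, so 10 is the unique centroid.

10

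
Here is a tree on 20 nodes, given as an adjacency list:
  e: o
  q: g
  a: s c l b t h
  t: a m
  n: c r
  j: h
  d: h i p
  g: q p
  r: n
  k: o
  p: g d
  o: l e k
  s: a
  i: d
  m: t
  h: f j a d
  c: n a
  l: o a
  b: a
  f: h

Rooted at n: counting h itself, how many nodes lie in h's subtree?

Descendants of h (including itself): h, d, j, f, i, p, g, q. That's 8.

8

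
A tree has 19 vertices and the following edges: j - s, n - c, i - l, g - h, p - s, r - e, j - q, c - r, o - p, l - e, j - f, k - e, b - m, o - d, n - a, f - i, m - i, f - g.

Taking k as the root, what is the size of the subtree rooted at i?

The subtree rooted at i contains: i, f, m, j, g, b, s, q, h, p, o, d — 12 nodes.

12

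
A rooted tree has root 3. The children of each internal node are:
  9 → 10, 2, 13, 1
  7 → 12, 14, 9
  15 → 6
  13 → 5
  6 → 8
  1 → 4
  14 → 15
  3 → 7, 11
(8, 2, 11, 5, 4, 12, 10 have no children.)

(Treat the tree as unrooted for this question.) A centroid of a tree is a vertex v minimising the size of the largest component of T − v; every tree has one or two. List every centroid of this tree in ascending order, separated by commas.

7

Removing 7 splits the tree into components of sizes 7, 4, 2, 1; the largest is 7 ≤ ⌊15/2⌋ = 7.
No neighbour of 7 does as well, so 7 is the unique centroid.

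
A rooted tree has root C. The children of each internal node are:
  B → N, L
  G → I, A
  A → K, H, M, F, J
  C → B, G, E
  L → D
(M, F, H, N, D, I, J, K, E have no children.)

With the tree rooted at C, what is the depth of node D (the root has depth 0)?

3

Path from C to D: C – B – L – D, which has 3 edges.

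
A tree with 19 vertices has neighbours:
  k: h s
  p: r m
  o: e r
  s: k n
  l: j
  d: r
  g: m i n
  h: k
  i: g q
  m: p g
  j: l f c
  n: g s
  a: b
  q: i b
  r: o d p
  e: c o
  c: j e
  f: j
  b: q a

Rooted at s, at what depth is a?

6

Path from s to a: s – n – g – i – q – b – a, which has 6 edges.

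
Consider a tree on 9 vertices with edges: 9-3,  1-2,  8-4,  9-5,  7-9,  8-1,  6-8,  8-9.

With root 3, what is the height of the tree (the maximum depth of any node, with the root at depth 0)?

2 sits deepest: 3-9-8-1-2 — 4 edges from the root.

4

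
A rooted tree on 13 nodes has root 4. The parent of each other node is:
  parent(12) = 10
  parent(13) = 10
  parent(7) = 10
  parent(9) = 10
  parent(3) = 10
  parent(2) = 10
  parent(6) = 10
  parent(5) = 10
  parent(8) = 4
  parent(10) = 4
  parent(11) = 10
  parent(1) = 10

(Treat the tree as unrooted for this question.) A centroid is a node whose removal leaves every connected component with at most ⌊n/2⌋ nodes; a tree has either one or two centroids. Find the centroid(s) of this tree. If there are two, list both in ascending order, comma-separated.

10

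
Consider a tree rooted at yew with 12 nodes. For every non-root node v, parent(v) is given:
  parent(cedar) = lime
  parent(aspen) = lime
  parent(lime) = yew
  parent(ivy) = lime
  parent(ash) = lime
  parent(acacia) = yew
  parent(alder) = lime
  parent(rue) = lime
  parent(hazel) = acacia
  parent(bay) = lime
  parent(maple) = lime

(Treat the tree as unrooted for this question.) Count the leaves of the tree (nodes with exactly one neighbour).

Exactly 9 nodes have a single neighbour: alder, ash, aspen, bay, cedar, hazel, ivy, maple, rue.

9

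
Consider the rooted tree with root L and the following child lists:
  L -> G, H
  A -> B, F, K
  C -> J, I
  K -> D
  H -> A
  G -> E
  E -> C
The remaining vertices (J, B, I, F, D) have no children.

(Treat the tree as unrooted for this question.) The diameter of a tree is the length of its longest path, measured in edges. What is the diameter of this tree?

Starting from D, a farthest node is J at distance 8.
One longest path: D–K–A–H–L–G–E–C–J.
So the diameter is 8.

8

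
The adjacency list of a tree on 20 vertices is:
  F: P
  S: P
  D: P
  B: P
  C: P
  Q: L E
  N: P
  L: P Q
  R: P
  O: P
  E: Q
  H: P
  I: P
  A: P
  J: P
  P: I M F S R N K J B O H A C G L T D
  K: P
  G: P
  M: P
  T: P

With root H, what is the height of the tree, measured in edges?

A deepest node is E, reached by H → P → L → Q → E.
That path has 4 edges, so the height is 4.

4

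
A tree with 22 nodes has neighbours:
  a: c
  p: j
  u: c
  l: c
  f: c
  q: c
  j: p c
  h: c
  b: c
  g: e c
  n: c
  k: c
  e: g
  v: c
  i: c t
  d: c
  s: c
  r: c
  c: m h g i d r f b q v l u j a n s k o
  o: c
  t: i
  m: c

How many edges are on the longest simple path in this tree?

4

Starting from t, a farthest node is e at distance 4.
One longest path: t - i - c - g - e.
So the diameter is 4.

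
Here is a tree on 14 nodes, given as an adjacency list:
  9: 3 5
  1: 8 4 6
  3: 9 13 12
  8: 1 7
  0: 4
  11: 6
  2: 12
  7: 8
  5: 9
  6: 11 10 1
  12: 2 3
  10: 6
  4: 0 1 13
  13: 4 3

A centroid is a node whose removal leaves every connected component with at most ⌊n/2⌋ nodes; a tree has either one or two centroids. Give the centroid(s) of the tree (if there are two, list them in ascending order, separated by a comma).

4

Removing 4 splits the tree into components of sizes 6, 6, 1; the largest is 6 ≤ ⌊14/2⌋ = 7.
Every other node leaves some component of size > 7, so the centroid is unique.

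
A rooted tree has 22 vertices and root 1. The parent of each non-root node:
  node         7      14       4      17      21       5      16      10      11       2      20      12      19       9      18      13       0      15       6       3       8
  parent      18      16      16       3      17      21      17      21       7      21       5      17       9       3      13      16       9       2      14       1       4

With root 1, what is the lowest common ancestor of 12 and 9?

3

12's ancestor chain is 12, 17, 3, 1 and 9's is 9, 3, 1; they first meet at 3.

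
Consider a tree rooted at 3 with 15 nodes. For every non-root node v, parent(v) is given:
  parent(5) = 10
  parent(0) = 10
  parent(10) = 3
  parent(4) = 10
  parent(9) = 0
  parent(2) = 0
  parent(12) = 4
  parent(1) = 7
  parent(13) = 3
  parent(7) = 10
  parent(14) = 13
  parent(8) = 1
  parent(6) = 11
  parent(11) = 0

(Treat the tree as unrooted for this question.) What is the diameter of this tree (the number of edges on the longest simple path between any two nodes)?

6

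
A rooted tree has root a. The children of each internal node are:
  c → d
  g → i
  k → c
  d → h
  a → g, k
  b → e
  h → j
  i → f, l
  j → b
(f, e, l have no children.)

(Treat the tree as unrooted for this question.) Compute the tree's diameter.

BFS from l reaches e last, at distance 10; BFS from e confirms no node is farther.
Path: l - i - g - a - k - c - d - h - j - b - e.

10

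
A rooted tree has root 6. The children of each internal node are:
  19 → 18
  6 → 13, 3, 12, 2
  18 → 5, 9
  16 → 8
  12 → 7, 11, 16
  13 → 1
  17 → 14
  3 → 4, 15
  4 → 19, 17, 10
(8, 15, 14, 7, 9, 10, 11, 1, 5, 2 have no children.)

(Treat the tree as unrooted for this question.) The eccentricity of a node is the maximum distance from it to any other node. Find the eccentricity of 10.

6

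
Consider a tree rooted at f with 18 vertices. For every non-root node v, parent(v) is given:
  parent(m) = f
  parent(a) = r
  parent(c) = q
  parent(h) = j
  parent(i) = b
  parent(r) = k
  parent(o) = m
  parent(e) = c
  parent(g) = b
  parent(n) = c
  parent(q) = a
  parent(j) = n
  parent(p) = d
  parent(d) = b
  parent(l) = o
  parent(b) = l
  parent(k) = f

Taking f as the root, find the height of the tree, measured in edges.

A deepest node is h, reached by f → k → r → a → q → c → n → j → h.
That path has 8 edges, so the height is 8.

8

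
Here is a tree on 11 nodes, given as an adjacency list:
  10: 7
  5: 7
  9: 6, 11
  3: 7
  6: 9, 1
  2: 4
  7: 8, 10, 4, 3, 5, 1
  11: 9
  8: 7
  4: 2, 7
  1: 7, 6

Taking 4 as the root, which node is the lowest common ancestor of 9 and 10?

Path 9→root: 9 6 1 7 4; path 10→root: 10 7 4.
First common node: 7.

7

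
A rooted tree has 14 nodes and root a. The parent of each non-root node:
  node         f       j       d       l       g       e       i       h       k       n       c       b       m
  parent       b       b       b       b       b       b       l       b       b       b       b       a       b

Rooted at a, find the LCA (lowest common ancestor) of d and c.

b

Ancestors of d (toward the root): d, b, a.
Ancestors of c: c, b, a.
The deepest node appearing in both lists is b.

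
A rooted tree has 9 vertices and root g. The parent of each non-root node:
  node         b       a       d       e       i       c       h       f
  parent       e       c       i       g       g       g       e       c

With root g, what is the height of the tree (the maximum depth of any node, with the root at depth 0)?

2

A deepest node is a, reached by g–c–a.
That path has 2 edges, so the height is 2.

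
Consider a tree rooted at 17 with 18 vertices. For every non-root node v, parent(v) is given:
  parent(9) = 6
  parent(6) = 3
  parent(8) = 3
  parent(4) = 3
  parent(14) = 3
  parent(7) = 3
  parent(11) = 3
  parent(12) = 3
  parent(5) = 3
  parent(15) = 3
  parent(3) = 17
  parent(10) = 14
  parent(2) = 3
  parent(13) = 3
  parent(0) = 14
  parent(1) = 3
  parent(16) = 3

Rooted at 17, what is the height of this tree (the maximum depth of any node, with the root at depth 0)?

3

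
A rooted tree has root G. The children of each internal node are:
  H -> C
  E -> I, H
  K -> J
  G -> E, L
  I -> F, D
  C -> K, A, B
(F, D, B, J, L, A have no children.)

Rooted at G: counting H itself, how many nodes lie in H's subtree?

Descendants of H (including itself): H, C, K, B, A, J. That's 6.

6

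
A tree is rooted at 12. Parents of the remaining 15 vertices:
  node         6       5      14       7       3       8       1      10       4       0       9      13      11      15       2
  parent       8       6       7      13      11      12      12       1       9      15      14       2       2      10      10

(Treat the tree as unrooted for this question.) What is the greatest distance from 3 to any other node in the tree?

The node farthest from 3 is 5, via 3-11-2-10-1-12-8-6-5 — 8 edges.

8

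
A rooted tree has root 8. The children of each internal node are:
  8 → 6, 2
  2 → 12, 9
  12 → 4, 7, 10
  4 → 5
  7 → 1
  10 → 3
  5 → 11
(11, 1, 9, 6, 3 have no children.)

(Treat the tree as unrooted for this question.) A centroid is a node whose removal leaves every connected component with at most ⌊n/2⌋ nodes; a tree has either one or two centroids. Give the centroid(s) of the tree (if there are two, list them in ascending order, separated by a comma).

Delete 12: the remaining components have sizes 4, 3, 2, 2. Max 4 ≤ 6, so 12 is a centroid.
No neighbour of 12 does as well, so 12 is the unique centroid.

12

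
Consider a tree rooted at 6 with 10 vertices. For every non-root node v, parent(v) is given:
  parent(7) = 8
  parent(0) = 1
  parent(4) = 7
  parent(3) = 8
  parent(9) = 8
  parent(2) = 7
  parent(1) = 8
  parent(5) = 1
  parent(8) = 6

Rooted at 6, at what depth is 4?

3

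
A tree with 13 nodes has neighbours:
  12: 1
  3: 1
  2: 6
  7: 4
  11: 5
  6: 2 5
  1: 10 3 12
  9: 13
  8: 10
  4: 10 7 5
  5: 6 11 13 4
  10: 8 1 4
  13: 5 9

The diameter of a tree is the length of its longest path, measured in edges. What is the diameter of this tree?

6

BFS from 12 reaches 9 last, at distance 6; BFS from 9 confirms no node is farther.
Path: 12–1–10–4–5–13–9.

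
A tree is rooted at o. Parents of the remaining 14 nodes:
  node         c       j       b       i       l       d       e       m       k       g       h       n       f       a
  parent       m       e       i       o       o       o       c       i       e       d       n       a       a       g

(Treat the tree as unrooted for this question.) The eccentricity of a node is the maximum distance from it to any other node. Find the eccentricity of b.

7

The node farthest from b is h, via b-i-o-d-g-a-n-h — 7 edges.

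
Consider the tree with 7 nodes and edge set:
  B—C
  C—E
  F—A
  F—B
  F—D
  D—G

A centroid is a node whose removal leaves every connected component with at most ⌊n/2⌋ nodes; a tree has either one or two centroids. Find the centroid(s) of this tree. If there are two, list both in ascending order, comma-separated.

Removing F splits the tree into components of sizes 3, 2, 1; the largest is 3 ≤ ⌊7/2⌋ = 3.
No neighbour of F does as well, so F is the unique centroid.

F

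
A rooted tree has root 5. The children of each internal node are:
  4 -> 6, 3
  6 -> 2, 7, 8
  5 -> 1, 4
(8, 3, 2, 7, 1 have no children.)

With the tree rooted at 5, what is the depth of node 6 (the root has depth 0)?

2

Climbing from 6 to the root: 6–4–5. That's 2 steps.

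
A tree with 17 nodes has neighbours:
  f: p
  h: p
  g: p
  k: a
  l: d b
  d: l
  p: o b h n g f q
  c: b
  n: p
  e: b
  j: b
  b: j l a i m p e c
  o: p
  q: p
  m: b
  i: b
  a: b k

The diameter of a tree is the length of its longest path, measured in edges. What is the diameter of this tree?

Starting from d, a farthest node is q at distance 4.
One longest path: d–l–b–p–q.
So the diameter is 4.

4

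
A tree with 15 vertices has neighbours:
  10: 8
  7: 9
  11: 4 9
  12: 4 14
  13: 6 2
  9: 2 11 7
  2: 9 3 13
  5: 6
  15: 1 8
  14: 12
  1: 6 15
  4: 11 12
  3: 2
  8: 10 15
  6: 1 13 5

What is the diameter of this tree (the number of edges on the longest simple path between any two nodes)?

A longest path is 10–8–15–1–6–13–2–9–11–4–12–14, with 11 edges.

11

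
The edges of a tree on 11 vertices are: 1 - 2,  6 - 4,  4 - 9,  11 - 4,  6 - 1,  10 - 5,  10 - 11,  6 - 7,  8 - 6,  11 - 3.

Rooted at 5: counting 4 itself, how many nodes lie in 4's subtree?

4's subtree: {4, 9, 6, 8, 1, 7, 2}, size 7.

7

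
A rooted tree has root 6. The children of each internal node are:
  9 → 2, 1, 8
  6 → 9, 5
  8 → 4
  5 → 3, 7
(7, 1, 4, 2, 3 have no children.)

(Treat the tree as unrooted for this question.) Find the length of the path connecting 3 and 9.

3

Walking from 3: 3 – 5 – 6 – 9. Length 3.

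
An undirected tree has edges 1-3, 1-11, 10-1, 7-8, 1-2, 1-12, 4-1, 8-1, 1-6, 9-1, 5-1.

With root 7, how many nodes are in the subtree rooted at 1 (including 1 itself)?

10

The subtree rooted at 1 contains: 1, 11, 2, 5, 3, 9, 12, 6, 4, 10 — 10 nodes.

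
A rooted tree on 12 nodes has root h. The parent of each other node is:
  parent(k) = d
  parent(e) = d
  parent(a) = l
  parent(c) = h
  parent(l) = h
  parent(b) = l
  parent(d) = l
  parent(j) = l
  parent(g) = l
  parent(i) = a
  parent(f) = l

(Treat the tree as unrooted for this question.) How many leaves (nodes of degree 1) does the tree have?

Degree-1 nodes: b, c, e, f, g, i, j, k — 8 of them.

8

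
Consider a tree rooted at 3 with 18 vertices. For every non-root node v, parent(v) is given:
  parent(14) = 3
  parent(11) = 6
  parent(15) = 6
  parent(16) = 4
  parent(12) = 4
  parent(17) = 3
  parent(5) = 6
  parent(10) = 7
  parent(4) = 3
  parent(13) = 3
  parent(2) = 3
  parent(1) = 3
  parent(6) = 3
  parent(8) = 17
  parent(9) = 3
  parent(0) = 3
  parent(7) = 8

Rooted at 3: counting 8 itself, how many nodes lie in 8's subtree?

3

The subtree rooted at 8 contains: 8, 7, 10 — 3 nodes.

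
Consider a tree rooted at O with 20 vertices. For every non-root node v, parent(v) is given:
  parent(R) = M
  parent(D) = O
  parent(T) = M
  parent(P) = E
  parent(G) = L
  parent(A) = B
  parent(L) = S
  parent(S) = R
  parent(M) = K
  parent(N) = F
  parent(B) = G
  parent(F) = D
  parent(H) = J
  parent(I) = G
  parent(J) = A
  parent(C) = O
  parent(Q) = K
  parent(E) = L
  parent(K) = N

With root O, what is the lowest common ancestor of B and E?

L

Path B→root: B G L S R M K N F D O; path E→root: E L S R M K N F D O.
First common node: L.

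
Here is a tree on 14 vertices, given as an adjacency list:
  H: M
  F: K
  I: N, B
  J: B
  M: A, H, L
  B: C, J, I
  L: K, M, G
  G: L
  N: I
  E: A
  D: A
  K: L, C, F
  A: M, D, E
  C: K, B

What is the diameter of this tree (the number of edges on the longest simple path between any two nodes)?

BFS from D reaches N last, at distance 8; BFS from N confirms no node is farther.
Path: D–A–M–L–K–C–B–I–N.

8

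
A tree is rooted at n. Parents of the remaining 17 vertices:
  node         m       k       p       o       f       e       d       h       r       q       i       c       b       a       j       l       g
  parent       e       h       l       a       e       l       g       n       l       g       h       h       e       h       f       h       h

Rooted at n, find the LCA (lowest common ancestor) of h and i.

h

h's ancestor chain is h, n and i's is i, h, n; they first meet at h.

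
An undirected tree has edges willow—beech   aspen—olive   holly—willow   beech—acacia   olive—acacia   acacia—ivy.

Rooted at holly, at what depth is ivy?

holly – willow – beech – acacia – ivy — 4 edges.

4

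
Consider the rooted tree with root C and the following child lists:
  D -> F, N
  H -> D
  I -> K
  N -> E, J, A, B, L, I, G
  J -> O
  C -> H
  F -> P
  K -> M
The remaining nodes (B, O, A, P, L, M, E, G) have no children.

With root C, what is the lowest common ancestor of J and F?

D

Ancestors of J (toward the root): J, N, D, H, C.
Ancestors of F: F, D, H, C.
The deepest node appearing in both lists is D.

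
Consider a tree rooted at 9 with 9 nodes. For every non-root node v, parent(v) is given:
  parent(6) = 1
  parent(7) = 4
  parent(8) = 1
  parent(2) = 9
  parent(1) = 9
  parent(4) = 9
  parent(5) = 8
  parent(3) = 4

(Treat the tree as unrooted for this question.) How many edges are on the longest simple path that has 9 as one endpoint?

3

A farthest node from 9 is 5.
The path 9-1-8-5 has 3 edges.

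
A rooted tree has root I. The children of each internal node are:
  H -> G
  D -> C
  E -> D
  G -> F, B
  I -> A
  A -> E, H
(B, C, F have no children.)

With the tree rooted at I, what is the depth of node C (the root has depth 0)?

I–A–E–D–C — 4 edges.

4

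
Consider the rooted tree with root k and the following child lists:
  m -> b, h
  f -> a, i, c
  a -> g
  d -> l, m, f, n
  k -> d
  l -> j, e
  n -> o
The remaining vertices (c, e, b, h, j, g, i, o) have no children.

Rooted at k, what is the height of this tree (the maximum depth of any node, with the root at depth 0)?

4

The longest root-to-leaf path is k – d – f – a – g (4 edges).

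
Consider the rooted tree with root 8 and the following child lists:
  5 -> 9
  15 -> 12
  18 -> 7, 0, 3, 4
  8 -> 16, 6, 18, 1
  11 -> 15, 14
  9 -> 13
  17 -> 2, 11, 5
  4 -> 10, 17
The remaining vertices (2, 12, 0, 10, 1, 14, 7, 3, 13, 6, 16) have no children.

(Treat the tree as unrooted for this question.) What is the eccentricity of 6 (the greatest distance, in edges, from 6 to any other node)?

7

A farthest node from 6 is 12 (13 also at distance 7).
The path 6 – 8 – 18 – 4 – 17 – 11 – 15 – 12 has 7 edges.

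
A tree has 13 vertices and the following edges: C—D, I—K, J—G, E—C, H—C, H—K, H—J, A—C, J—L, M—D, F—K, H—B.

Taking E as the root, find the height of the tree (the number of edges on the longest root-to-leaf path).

The longest root-to-leaf path is E – C – H – J – G (4 edges).

4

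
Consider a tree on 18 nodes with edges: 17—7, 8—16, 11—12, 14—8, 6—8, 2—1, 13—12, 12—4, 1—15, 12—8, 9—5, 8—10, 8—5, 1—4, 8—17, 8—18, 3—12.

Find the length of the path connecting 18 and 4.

Walking from 18: 18–8–12–4. Length 3.

3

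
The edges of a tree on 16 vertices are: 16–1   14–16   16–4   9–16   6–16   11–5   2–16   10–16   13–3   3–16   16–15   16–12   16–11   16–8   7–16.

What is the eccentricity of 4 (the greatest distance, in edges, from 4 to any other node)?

3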